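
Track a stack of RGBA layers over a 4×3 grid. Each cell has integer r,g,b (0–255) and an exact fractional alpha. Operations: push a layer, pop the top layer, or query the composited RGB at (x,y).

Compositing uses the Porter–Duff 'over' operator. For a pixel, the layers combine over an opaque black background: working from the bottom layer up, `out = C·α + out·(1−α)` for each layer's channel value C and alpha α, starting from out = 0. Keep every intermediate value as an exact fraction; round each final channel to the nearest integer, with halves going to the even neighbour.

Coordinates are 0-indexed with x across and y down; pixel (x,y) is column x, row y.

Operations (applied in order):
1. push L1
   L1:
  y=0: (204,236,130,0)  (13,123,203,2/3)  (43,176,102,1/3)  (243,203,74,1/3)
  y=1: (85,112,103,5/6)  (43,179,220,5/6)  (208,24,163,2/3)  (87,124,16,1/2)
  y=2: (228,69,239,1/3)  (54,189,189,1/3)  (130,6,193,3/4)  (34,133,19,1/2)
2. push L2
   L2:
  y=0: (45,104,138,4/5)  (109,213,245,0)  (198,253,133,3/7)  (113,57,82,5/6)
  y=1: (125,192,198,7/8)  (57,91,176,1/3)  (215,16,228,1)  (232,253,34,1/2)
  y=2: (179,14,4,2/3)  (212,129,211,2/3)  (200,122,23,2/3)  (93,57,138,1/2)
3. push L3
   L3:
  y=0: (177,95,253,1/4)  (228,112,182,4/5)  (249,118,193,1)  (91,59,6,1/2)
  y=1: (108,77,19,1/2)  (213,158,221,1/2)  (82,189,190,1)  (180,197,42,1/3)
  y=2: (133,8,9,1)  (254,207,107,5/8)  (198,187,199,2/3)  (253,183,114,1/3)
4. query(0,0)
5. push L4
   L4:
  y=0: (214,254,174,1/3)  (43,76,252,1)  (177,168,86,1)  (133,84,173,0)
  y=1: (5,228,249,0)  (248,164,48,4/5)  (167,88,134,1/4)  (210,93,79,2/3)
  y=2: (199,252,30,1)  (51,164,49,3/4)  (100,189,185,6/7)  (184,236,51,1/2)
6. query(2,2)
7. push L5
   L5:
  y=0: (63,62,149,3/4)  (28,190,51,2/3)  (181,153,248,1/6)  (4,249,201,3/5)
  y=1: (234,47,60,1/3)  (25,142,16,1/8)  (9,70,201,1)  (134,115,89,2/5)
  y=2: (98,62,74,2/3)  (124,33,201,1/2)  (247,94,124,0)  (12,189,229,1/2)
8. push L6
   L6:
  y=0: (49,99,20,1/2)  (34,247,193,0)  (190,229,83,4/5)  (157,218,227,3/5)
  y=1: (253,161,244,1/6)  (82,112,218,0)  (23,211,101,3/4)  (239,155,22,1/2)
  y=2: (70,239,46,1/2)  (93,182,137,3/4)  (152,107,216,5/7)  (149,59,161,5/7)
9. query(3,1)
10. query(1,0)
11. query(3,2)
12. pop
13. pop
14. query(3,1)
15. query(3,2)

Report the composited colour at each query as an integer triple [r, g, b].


at x=0,y=0 over L1,L2,L3:
+L1 (α=0) → [0, 0, 0]
+L2 (α=4/5) → [36, 416/5, 552/5]
+L3 (α=1/4) → [285/4, 1723/20, 2921/20]
= [71, 86, 146]

at x=2,y=2 over L1,L2,L3,L4:
L1 α=3/4: [195/2, 9/2, 579/4]
L2 α=2/3: [995/6, 497/6, 763/12]
L3 α=2/3: [3371/18, 2741/18, 5539/36]
L4 α=6/7: [14171/126, 23153/126, 45499/252]
→ [112, 184, 181]

query (3,1) [L1,L2,L3,L4,L5,L6] — begin 0,0,0
L1 α=1/2: [87/2, 62, 8]
L2 α=1/2: [551/4, 315/2, 21]
L3 α=1/3: [911/6, 512/3, 28]
L4 α=2/3: [3431/18, 1070/9, 62]
L5 α=2/5: [5039/30, 352/3, 364/5]
L6 α=1/2: [12209/60, 817/6, 237/5]
= [203, 136, 47]

(1,0) stack=L1,L2,L3,L4,L5,L6; from [0,0,0]:
+L1 (α=2/3) → [26/3, 82, 406/3]
+L2 (α=0) → [26/3, 82, 406/3]
+L3 (α=4/5) → [2762/15, 106, 518/3]
+L4 (α=1) → [43, 76, 252]
+L5 (α=2/3) → [33, 152, 118]
+L6 (α=0) → [33, 152, 118]
→ [33, 152, 118]

(3,2) stack=L1,L2,L3,L4,L5,L6; from [0,0,0]:
after L1 α=1/2: [17, 133/2, 19/2]
after L2 α=1/2: [55, 247/4, 295/4]
after L3 α=1/3: [121, 613/6, 523/6]
after L4 α=1/2: [305/2, 2029/12, 829/12]
after L5 α=1/2: [329/4, 4297/24, 3577/24]
after L6 α=5/7: [1819/14, 7837/84, 1891/12]
→ [130, 93, 158]

(3,1) stack=L1,L2,L3,L4; from [0,0,0]:
L1 α=1/2: [87/2, 62, 8]
L2 α=1/2: [551/4, 315/2, 21]
L3 α=1/3: [911/6, 512/3, 28]
L4 α=2/3: [3431/18, 1070/9, 62]
= [191, 119, 62]

at x=3,y=2 over L1,L2,L3,L4:
+L1 (α=1/2) → [17, 133/2, 19/2]
+L2 (α=1/2) → [55, 247/4, 295/4]
+L3 (α=1/3) → [121, 613/6, 523/6]
+L4 (α=1/2) → [305/2, 2029/12, 829/12]
→ [152, 169, 69]


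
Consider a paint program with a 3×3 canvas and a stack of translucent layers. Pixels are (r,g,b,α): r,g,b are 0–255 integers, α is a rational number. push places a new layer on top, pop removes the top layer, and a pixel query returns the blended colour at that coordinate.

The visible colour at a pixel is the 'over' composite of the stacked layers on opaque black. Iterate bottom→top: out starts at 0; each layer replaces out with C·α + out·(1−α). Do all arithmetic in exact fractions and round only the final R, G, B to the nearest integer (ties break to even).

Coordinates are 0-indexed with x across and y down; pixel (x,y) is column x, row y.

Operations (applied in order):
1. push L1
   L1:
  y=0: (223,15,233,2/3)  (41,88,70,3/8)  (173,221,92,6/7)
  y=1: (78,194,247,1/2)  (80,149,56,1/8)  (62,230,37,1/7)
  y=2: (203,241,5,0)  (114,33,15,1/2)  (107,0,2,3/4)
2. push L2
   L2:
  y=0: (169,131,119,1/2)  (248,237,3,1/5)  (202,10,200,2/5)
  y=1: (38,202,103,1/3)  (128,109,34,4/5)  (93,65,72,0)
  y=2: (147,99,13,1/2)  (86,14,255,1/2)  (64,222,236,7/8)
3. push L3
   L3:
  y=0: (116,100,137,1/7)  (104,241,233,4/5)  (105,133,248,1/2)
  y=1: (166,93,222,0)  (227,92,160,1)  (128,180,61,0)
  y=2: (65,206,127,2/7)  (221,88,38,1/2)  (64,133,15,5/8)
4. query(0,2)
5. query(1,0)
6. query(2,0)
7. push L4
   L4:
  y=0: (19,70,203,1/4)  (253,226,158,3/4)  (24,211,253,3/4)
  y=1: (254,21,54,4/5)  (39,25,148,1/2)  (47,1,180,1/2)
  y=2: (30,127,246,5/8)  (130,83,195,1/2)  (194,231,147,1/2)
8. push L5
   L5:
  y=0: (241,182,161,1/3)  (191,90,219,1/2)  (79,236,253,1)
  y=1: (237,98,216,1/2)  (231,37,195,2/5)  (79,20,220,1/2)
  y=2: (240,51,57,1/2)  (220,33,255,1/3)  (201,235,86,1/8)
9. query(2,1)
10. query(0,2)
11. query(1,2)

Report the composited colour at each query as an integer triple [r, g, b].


(0,2) stack=L1,L2,L3; from [0,0,0]:
L1 α=0: [0, 0, 0]
L2 α=1/2: [147/2, 99/2, 13/2]
L3 α=2/7: [995/14, 1319/14, 573/14]
= [71, 94, 41]

at x=1,y=0 over L1,L2,L3:
+L1 (α=3/8) → [123/8, 33, 105/4]
+L2 (α=1/5) → [619/10, 369/5, 108/5]
+L3 (α=4/5) → [4779/50, 5189/25, 4768/25]
→ [96, 208, 191]

(2,0) stack=L1,L2,L3; from [0,0,0]:
after L1 α=6/7: [1038/7, 1326/7, 552/7]
after L2 α=2/5: [5942/35, 4118/35, 4456/35]
after L3 α=1/2: [9617/70, 8773/70, 6568/35]
rounded: [137, 125, 188]

at x=2,y=1 over L1,L2,L3,L4,L5:
L1 α=1/7: [62/7, 230/7, 37/7]
L2 α=0: [62/7, 230/7, 37/7]
L3 α=0: [62/7, 230/7, 37/7]
L4 α=1/2: [391/14, 237/14, 1297/14]
L5 α=1/2: [1497/28, 517/28, 4377/28]
→ [53, 18, 156]

at x=0,y=2 over L1,L2,L3,L4,L5:
L1 α=0: [0, 0, 0]
L2 α=1/2: [147/2, 99/2, 13/2]
L3 α=2/7: [995/14, 1319/14, 573/14]
L4 α=5/8: [5085/112, 12847/112, 18939/112]
L5 α=1/2: [31965/224, 18559/224, 25323/224]
rounded: [143, 83, 113]

query (1,2) [L1,L2,L3,L4,L5] — begin 0,0,0
L1 α=1/2: [57, 33/2, 15/2]
L2 α=1/2: [143/2, 61/4, 525/4]
L3 α=1/2: [585/4, 413/8, 677/8]
L4 α=1/2: [1105/8, 1077/16, 2237/16]
L5 α=1/3: [1985/12, 447/8, 4277/24]
= [165, 56, 178]


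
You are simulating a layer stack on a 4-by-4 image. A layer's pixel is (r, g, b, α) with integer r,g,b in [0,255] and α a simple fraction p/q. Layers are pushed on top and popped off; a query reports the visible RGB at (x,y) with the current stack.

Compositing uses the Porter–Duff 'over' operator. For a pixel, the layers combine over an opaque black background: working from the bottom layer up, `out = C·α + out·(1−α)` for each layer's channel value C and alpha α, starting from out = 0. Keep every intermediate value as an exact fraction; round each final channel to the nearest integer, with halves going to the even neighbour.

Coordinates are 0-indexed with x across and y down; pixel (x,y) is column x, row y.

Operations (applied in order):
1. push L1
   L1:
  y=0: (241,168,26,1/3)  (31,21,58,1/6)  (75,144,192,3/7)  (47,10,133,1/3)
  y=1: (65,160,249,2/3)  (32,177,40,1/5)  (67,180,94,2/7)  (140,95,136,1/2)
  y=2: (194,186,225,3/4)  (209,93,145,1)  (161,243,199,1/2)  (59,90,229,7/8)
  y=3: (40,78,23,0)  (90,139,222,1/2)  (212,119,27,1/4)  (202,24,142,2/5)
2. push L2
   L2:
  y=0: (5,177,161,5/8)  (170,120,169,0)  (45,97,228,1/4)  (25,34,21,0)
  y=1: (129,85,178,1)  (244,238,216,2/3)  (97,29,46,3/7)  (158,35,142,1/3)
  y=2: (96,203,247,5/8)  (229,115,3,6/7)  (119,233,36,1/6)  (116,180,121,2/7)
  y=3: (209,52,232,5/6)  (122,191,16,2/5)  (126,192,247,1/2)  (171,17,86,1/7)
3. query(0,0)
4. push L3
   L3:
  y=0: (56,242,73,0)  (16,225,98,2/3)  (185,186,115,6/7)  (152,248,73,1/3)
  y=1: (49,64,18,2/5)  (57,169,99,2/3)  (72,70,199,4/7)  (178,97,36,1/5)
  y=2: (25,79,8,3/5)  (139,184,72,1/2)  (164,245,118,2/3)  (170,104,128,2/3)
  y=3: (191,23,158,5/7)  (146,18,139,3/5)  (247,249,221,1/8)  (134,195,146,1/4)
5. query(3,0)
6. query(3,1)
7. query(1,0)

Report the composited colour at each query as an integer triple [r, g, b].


(0,0) stack=L1,L2; from [0,0,0]:
L1 α=1/3: [241/3, 56, 26/3]
L2 α=5/8: [133/4, 1053/8, 831/8]
= [33, 132, 104]

query (3,0) [L1,L2,L3] — begin 0,0,0
after L1 α=1/3: [47/3, 10/3, 133/3]
after L2 α=0: [47/3, 10/3, 133/3]
after L3 α=1/3: [550/9, 764/9, 485/9]
rounded: [61, 85, 54]

at x=3,y=1 over L1,L2,L3:
+L1 (α=1/2) → [70, 95/2, 68]
+L2 (α=1/3) → [298/3, 130/3, 278/3]
+L3 (α=1/5) → [1726/15, 811/15, 244/3]
→ [115, 54, 81]

query (1,0) [L1,L2,L3] — begin 0,0,0
+L1 (α=1/6) → [31/6, 7/2, 29/3]
+L2 (α=0) → [31/6, 7/2, 29/3]
+L3 (α=2/3) → [223/18, 907/6, 617/9]
rounded: [12, 151, 69]


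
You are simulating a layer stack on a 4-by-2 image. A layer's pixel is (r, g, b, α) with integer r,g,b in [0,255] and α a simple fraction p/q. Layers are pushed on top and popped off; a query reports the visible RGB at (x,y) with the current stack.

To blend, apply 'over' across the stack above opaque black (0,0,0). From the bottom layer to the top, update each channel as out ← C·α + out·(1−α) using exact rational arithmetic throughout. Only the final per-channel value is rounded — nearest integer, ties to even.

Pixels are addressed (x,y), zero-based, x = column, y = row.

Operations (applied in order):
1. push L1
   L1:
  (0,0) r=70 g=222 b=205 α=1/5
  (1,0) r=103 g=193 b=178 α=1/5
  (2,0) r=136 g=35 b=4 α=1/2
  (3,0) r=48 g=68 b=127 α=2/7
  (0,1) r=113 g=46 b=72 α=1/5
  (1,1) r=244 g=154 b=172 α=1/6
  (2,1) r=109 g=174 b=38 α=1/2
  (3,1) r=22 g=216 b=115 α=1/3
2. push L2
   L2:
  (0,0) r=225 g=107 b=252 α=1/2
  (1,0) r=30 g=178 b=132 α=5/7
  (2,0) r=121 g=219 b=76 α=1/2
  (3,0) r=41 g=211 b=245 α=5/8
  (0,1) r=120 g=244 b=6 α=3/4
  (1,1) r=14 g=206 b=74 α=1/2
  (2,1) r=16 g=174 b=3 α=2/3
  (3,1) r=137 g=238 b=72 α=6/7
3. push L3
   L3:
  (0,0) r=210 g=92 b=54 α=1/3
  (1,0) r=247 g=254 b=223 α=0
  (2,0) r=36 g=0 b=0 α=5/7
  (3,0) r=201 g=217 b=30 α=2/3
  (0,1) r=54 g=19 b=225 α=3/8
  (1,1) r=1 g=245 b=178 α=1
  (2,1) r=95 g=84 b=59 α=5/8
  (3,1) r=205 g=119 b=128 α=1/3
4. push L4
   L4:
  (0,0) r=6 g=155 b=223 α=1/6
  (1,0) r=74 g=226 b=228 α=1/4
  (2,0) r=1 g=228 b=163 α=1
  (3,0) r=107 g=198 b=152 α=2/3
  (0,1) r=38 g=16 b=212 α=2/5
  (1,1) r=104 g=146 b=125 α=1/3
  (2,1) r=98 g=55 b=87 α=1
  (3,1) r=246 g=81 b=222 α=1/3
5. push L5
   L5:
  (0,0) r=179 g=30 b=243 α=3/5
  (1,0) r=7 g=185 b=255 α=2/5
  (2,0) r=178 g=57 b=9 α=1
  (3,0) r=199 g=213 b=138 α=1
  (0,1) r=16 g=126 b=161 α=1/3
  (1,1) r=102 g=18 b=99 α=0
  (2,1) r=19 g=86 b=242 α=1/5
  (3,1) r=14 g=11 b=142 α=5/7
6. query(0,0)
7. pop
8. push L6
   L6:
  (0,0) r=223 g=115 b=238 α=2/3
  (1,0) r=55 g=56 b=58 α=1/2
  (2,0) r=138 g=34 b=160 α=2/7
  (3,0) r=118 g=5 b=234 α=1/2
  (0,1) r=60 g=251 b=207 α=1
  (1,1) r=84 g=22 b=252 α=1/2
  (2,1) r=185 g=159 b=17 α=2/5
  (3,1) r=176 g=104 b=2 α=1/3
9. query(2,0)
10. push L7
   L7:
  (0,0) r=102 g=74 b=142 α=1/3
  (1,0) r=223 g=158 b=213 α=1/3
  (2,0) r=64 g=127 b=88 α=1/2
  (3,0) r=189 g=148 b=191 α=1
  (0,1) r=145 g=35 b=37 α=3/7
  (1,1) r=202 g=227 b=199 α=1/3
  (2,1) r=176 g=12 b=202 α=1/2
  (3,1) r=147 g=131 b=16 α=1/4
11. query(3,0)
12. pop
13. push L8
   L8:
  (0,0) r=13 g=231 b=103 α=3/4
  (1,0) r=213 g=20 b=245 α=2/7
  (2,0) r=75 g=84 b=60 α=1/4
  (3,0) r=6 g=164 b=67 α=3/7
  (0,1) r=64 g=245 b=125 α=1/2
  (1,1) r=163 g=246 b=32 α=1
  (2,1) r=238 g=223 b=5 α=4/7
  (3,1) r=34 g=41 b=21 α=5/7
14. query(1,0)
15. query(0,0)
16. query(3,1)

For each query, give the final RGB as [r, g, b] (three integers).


(0,0) stack=L1,L2,L3,L4,L5; from [0,0,0]:
after L1 α=1/5: [14, 222/5, 41]
after L2 α=1/2: [239/2, 757/10, 293/2]
after L3 α=1/3: [449/3, 1217/15, 347/3]
after L4 α=1/6: [2263/18, 841/9, 1202/9]
after L5 α=3/5: [7096/45, 2492/45, 1793/9]
= [158, 55, 199]

query (2,0) [L1,L2,L3,L4,L6] — begin 0,0,0
L1 α=1/2: [68, 35/2, 2]
L2 α=1/2: [189/2, 473/4, 39]
L3 α=5/7: [369/7, 473/14, 78/7]
L4 α=1: [1, 228, 163]
L6 α=2/7: [281/7, 1208/7, 1135/7]
→ [40, 173, 162]

query (3,0) [L1,L2,L3,L4,L6,L7] — begin 0,0,0
L1 α=2/7: [96/7, 136/7, 254/7]
L2 α=5/8: [1723/56, 7793/56, 9337/56]
L3 α=2/3: [24235/168, 10699/56, 12697/168]
L4 α=2/3: [60187/504, 32875/168, 63769/504]
L6 α=1/2: [119659/1008, 33715/336, 181705/1008]
L7 α=1: [189, 148, 191]
= [189, 148, 191]

(1,0) stack=L1,L2,L3,L4,L6,L8; from [0,0,0]:
L1 α=1/5: [103/5, 193/5, 178/5]
L2 α=5/7: [956/35, 4836/35, 3656/35]
L3 α=0: [956/35, 4836/35, 3656/35]
L4 α=1/4: [2729/70, 11209/70, 4737/35]
L6 α=1/2: [6579/140, 15129/140, 6767/70]
L8 α=2/7: [18507/196, 16249/196, 13627/98]
= [94, 83, 139]

(0,0) stack=L1,L2,L3,L4,L6,L8; from [0,0,0]:
+L1 (α=1/5) → [14, 222/5, 41]
+L2 (α=1/2) → [239/2, 757/10, 293/2]
+L3 (α=1/3) → [449/3, 1217/15, 347/3]
+L4 (α=1/6) → [2263/18, 841/9, 1202/9]
+L6 (α=2/3) → [10291/54, 2911/27, 5486/27]
+L8 (α=3/4) → [12397/216, 10811/54, 13829/108]
rounded: [57, 200, 128]

query (3,1) [L1,L2,L3,L4,L6,L8] — begin 0,0,0
L1 α=1/3: [22/3, 72, 115/3]
L2 α=6/7: [2488/21, 1500/7, 1411/21]
L3 α=1/3: [9281/63, 3833/21, 5510/63]
L4 α=1/3: [34060/189, 9367/63, 25006/189]
L6 α=1/3: [101384/567, 25286/189, 50390/567]
L8 α=5/7: [299158/3969, 89317/1323, 160315/3969]
rounded: [75, 68, 40]


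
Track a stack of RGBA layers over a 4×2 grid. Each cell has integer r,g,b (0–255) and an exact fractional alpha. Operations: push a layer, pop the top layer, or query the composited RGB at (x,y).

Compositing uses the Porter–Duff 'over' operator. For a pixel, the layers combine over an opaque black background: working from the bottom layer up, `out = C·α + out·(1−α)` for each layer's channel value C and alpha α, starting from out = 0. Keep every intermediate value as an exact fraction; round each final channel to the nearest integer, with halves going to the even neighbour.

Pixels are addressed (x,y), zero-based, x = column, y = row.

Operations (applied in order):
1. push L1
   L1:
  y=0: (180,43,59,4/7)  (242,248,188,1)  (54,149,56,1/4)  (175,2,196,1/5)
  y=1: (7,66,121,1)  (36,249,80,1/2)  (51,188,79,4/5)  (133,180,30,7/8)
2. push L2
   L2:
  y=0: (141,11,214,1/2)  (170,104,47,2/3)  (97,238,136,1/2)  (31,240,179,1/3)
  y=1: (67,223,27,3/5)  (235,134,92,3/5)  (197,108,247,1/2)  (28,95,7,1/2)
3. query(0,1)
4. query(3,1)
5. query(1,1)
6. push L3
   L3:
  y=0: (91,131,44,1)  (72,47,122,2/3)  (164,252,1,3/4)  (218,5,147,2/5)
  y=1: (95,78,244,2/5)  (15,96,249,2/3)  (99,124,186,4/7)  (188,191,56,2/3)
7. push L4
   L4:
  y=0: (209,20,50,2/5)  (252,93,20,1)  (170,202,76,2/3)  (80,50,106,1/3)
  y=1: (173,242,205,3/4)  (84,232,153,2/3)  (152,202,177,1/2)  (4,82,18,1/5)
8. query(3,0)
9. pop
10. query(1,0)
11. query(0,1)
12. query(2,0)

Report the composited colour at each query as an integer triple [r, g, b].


at x=0,y=1 over L1,L2:
L1 α=1: [7, 66, 121]
L2 α=3/5: [43, 801/5, 323/5]
= [43, 160, 65]

(3,1) stack=L1,L2; from [0,0,0]:
L1 α=7/8: [931/8, 315/2, 105/4]
L2 α=1/2: [1155/16, 505/4, 133/8]
→ [72, 126, 17]

query (1,1) [L1,L2] — begin 0,0,0
L1 α=1/2: [18, 249/2, 40]
L2 α=3/5: [741/5, 651/5, 356/5]
= [148, 130, 71]

query (3,0) [L1,L2,L3,L4] — begin 0,0,0
L1 α=1/5: [35, 2/5, 196/5]
L2 α=1/3: [101/3, 1204/15, 429/5]
L3 α=2/5: [537/5, 1254/25, 2757/25]
L4 α=1/3: [1474/15, 3758/75, 8164/75]
→ [98, 50, 109]

at x=1,y=0 over L1,L2,L3:
L1 α=1: [242, 248, 188]
L2 α=2/3: [194, 152, 94]
L3 α=2/3: [338/3, 82, 338/3]
= [113, 82, 113]

(0,1) stack=L1,L2,L3; from [0,0,0]:
L1 α=1: [7, 66, 121]
L2 α=3/5: [43, 801/5, 323/5]
L3 α=2/5: [319/5, 3183/25, 3409/25]
→ [64, 127, 136]

(2,0) stack=L1,L2,L3; from [0,0,0]:
L1 α=1/4: [27/2, 149/4, 14]
L2 α=1/2: [221/4, 1101/8, 75]
L3 α=3/4: [2189/16, 7149/32, 39/2]
= [137, 223, 20]


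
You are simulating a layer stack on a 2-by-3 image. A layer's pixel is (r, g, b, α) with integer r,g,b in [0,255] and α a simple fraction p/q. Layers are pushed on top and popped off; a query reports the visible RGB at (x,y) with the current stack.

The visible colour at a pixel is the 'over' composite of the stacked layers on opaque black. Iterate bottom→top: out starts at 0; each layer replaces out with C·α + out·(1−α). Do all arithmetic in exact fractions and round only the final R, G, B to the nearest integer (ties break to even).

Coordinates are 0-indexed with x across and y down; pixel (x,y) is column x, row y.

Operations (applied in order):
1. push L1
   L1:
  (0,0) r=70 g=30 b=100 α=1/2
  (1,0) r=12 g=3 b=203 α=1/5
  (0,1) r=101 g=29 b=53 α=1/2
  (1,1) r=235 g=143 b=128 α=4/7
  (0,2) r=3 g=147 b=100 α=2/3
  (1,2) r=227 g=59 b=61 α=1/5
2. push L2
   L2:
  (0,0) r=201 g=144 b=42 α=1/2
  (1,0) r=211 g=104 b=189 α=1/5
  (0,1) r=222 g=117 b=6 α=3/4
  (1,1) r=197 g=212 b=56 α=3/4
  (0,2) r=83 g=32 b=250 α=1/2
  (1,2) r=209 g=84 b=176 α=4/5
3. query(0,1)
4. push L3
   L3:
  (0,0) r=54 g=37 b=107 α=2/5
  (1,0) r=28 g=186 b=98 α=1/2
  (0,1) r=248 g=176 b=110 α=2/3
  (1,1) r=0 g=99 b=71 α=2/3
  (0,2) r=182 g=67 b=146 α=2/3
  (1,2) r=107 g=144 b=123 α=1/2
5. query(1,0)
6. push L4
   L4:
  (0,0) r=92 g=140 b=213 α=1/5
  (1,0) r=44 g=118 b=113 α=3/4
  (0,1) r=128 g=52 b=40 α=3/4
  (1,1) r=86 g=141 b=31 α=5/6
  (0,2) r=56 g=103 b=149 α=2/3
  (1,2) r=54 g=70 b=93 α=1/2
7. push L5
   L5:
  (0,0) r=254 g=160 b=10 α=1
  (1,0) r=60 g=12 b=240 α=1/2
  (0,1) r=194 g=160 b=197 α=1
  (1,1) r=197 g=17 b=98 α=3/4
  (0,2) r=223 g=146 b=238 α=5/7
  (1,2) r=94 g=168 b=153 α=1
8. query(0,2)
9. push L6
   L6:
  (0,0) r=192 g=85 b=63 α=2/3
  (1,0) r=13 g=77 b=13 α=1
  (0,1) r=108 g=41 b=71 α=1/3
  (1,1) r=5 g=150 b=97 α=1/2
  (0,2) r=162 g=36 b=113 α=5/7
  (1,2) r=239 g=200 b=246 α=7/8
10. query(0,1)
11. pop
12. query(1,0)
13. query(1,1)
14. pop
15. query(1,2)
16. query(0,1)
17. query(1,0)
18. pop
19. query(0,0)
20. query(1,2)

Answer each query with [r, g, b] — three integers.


(0,1) stack=L1,L2; from [0,0,0]:
L1 α=1/2: [101/2, 29/2, 53/2]
L2 α=3/4: [1433/8, 731/8, 89/8]
rounded: [179, 91, 11]

(1,0) stack=L1,L2,L3; from [0,0,0]:
+L1 (α=1/5) → [12/5, 3/5, 203/5]
+L2 (α=1/5) → [1103/25, 532/25, 1757/25]
+L3 (α=1/2) → [1803/50, 2591/25, 4207/50]
= [36, 104, 84]

(0,2) stack=L1,L2,L3,L4,L5; from [0,0,0]:
after L1 α=2/3: [2, 98, 200/3]
after L2 α=1/2: [85/2, 65, 475/3]
after L3 α=2/3: [271/2, 199/3, 1351/9]
after L4 α=2/3: [165/2, 817/9, 4033/27]
after L5 α=5/7: [1280/7, 1172/9, 40196/189]
= [183, 130, 213]

(0,1) stack=L1,L2,L3,L4,L5,L6; from [0,0,0]:
+L1 (α=1/2) → [101/2, 29/2, 53/2]
+L2 (α=3/4) → [1433/8, 731/8, 89/8]
+L3 (α=2/3) → [5401/24, 3547/24, 1849/24]
+L4 (α=3/4) → [14617/96, 7291/96, 4729/96]
+L5 (α=1) → [194, 160, 197]
+L6 (α=1/3) → [496/3, 361/3, 155]
→ [165, 120, 155]

at x=1,y=0 over L1,L2,L3,L4,L5:
+L1 (α=1/5) → [12/5, 3/5, 203/5]
+L2 (α=1/5) → [1103/25, 532/25, 1757/25]
+L3 (α=1/2) → [1803/50, 2591/25, 4207/50]
+L4 (α=3/4) → [8403/200, 11441/100, 21157/200]
+L5 (α=1/2) → [20403/400, 12641/200, 69157/400]
→ [51, 63, 173]

(1,1) stack=L1,L2,L3,L4,L5; from [0,0,0]:
+L1 (α=4/7) → [940/7, 572/7, 512/7]
+L2 (α=3/4) → [5077/28, 1256/7, 422/7]
+L3 (α=2/3) → [5077/84, 2642/21, 472/7]
+L4 (α=5/6) → [41197/504, 17447/126, 519/14]
+L5 (α=3/4) → [339061/2016, 23873/504, 4635/56]
= [168, 47, 83]

query (1,2) [L1,L2,L3,L4] — begin 0,0,0
+L1 (α=1/5) → [227/5, 59/5, 61/5]
+L2 (α=4/5) → [4407/25, 1739/25, 3581/25]
+L3 (α=1/2) → [3541/25, 5339/50, 3328/25]
+L4 (α=1/2) → [4891/50, 8839/100, 5653/50]
= [98, 88, 113]

at x=0,y=1 over L1,L2,L3,L4:
+L1 (α=1/2) → [101/2, 29/2, 53/2]
+L2 (α=3/4) → [1433/8, 731/8, 89/8]
+L3 (α=2/3) → [5401/24, 3547/24, 1849/24]
+L4 (α=3/4) → [14617/96, 7291/96, 4729/96]
= [152, 76, 49]

query (1,0) [L1,L2,L3,L4] — begin 0,0,0
+L1 (α=1/5) → [12/5, 3/5, 203/5]
+L2 (α=1/5) → [1103/25, 532/25, 1757/25]
+L3 (α=1/2) → [1803/50, 2591/25, 4207/50]
+L4 (α=3/4) → [8403/200, 11441/100, 21157/200]
= [42, 114, 106]

query (0,0) [L1,L2,L3] — begin 0,0,0
+L1 (α=1/2) → [35, 15, 50]
+L2 (α=1/2) → [118, 159/2, 46]
+L3 (α=2/5) → [462/5, 125/2, 352/5]
rounded: [92, 62, 70]

at x=1,y=2 over L1,L2,L3:
after L1 α=1/5: [227/5, 59/5, 61/5]
after L2 α=4/5: [4407/25, 1739/25, 3581/25]
after L3 α=1/2: [3541/25, 5339/50, 3328/25]
→ [142, 107, 133]


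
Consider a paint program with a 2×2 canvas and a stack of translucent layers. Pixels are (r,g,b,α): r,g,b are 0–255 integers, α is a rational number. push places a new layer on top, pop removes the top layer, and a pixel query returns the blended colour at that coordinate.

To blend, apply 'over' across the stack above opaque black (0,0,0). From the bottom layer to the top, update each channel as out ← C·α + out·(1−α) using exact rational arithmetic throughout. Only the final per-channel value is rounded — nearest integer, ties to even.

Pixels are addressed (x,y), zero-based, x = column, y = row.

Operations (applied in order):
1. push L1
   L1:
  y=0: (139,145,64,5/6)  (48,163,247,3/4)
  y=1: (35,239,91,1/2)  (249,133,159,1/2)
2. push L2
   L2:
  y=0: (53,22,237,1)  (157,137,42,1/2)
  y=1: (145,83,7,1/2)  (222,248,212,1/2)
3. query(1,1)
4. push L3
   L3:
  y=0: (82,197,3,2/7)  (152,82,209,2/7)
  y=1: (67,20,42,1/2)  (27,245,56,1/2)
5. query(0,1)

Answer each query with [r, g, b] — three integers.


query (1,1) [L1,L2] — begin 0,0,0
L1 α=1/2: [249/2, 133/2, 159/2]
L2 α=1/2: [693/4, 629/4, 583/4]
= [173, 157, 146]

query (0,1) [L1,L2,L3] — begin 0,0,0
L1 α=1/2: [35/2, 239/2, 91/2]
L2 α=1/2: [325/4, 405/4, 105/4]
L3 α=1/2: [593/8, 485/8, 273/8]
= [74, 61, 34]


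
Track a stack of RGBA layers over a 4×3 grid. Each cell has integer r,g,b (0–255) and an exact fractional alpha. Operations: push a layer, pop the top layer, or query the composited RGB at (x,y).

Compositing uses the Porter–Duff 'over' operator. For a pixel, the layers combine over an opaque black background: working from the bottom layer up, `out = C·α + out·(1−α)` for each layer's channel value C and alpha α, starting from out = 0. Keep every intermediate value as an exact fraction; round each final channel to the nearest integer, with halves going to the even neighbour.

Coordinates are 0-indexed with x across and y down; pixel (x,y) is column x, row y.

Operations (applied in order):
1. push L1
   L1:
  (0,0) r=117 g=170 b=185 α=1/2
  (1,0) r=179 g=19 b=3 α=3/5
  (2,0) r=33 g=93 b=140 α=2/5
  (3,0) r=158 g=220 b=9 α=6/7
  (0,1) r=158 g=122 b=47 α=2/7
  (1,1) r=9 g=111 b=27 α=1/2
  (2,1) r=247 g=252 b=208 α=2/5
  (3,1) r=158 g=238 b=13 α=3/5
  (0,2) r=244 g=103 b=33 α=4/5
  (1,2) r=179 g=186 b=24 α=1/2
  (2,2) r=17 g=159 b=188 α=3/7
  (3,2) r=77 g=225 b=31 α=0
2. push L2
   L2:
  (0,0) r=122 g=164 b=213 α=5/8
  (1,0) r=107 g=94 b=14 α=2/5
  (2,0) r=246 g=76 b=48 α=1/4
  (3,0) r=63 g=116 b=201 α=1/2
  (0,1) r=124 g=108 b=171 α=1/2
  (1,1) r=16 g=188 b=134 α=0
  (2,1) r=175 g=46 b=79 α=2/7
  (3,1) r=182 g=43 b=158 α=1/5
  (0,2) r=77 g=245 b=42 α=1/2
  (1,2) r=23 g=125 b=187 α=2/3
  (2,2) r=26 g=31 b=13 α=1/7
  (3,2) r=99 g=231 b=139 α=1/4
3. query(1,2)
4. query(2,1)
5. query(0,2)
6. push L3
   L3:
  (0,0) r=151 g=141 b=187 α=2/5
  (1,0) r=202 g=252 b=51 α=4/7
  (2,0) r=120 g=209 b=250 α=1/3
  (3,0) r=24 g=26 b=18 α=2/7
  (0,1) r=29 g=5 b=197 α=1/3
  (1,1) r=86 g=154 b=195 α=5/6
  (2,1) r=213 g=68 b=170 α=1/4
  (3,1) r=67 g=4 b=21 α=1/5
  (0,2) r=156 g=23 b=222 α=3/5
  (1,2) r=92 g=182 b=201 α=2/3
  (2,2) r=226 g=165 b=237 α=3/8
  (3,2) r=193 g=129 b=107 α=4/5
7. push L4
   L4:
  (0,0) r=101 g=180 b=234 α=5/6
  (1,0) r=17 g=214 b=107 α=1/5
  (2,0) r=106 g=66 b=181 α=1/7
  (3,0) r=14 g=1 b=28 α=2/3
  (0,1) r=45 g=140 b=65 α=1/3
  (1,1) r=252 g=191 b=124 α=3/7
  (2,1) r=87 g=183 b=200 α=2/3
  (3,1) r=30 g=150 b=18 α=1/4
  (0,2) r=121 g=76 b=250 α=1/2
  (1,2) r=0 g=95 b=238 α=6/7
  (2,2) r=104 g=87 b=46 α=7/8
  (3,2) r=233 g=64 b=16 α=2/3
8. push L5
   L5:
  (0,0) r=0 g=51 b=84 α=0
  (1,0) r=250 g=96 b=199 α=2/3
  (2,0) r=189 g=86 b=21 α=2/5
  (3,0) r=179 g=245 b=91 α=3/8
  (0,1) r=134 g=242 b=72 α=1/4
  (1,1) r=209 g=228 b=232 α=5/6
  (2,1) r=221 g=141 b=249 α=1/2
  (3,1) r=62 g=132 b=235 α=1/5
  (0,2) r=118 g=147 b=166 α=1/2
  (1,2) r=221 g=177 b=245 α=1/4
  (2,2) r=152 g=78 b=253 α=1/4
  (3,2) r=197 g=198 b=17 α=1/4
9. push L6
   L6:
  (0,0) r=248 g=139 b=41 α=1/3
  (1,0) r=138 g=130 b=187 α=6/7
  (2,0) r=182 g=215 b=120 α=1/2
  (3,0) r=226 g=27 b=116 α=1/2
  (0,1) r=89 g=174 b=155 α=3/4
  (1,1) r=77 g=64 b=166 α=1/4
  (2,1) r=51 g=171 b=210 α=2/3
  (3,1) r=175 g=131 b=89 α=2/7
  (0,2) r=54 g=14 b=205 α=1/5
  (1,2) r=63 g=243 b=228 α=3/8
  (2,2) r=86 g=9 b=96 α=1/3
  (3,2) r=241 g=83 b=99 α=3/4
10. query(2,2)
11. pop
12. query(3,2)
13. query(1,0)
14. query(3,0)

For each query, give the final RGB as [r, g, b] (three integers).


(1,2) stack=L1,L2; from [0,0,0]:
+L1 (α=1/2) → [179/2, 93, 12]
+L2 (α=2/3) → [271/6, 343/3, 386/3]
rounded: [45, 114, 129]

at x=2,y=1 over L1,L2:
L1 α=2/5: [494/5, 504/5, 416/5]
L2 α=2/7: [844/7, 596/7, 82]
→ [121, 85, 82]

at x=0,y=2 over L1,L2:
after L1 α=4/5: [976/5, 412/5, 132/5]
after L2 α=1/2: [1361/10, 1637/10, 171/5]
= [136, 164, 34]

query (2,2) [L1,L2,L3,L4,L5,L6] — begin 0,0,0
after L1 α=3/7: [51/7, 477/7, 564/7]
after L2 α=1/7: [488/49, 3079/49, 3475/49]
after L3 α=3/8: [17831/196, 19825/196, 26107/196]
after L4 α=7/8: [160519/1568, 139189/1568, 89219/1568]
after L5 α=1/4: [719893/6272, 539871/6272, 664361/6272]
after L6 α=1/3: [329863/3136, 189365/3136, 965417/9408]
rounded: [105, 60, 103]

(3,2) stack=L1,L2,L3,L4,L5; from [0,0,0]:
+L1 (α=0) → [0, 0, 0]
+L2 (α=1/4) → [99/4, 231/4, 139/4]
+L3 (α=4/5) → [3187/20, 459/4, 1851/20]
+L4 (α=2/3) → [4169/20, 971/12, 2491/60]
+L5 (α=1/4) → [16447/80, 1763/16, 2831/80]
rounded: [206, 110, 35]

(1,0) stack=L1,L2,L3,L4,L5; from [0,0,0]:
L1 α=3/5: [537/5, 57/5, 9/5]
L2 α=2/5: [2681/25, 1111/25, 167/25]
L3 α=4/7: [28243/175, 28533/175, 5601/175]
L4 α=1/5: [115947/875, 151582/875, 41129/875]
L5 α=2/3: [553447/2625, 319582/2625, 129793/875]
rounded: [211, 122, 148]

(3,0) stack=L1,L2,L3,L4,L5; from [0,0,0]:
L1 α=6/7: [948/7, 1320/7, 54/7]
L2 α=1/2: [1389/14, 1066/7, 1461/14]
L3 α=2/7: [7617/98, 5694/49, 7809/98]
L4 α=2/3: [10361/294, 5792/147, 13297/294]
L5 α=3/8: [209683/2352, 137005/1176, 146747/2352]
rounded: [89, 117, 62]


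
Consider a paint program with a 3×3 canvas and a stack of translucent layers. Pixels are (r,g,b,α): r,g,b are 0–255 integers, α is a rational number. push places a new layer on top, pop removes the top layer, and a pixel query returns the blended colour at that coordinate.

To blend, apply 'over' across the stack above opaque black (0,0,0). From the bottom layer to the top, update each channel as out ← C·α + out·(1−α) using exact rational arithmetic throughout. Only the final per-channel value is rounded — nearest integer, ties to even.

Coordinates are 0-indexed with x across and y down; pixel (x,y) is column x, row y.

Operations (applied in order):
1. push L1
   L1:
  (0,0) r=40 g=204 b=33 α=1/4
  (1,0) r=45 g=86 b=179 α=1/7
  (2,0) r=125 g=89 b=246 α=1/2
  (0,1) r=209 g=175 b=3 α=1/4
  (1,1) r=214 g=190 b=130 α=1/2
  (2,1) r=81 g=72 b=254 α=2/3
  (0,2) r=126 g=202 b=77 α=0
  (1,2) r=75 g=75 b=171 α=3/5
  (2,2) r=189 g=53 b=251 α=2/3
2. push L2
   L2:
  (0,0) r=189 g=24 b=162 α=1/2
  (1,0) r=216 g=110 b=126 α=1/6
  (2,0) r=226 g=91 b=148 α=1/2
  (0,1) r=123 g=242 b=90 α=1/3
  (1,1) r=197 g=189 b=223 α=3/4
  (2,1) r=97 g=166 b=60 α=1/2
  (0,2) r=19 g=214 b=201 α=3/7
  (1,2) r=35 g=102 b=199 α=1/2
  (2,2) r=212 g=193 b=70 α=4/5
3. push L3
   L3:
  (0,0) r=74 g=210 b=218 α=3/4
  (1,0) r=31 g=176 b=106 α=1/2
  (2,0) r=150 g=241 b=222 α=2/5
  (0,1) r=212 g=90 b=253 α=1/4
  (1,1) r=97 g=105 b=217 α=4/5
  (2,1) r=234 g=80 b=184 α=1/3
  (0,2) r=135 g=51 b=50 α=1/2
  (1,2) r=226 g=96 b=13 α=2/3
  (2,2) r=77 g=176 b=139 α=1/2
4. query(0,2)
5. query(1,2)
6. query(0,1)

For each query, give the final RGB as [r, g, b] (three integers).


at x=0,y=2 over L1,L2,L3:
L1 α=0: [0, 0, 0]
L2 α=3/7: [57/7, 642/7, 603/7]
L3 α=1/2: [501/7, 999/14, 953/14]
= [72, 71, 68]

(1,2) stack=L1,L2,L3; from [0,0,0]:
after L1 α=3/5: [45, 45, 513/5]
after L2 α=1/2: [40, 147/2, 754/5]
after L3 α=2/3: [164, 177/2, 884/15]
→ [164, 88, 59]

at x=0,y=1 over L1,L2,L3:
L1 α=1/4: [209/4, 175/4, 3/4]
L2 α=1/3: [455/6, 659/6, 61/2]
L3 α=1/4: [879/8, 839/8, 689/8]
= [110, 105, 86]


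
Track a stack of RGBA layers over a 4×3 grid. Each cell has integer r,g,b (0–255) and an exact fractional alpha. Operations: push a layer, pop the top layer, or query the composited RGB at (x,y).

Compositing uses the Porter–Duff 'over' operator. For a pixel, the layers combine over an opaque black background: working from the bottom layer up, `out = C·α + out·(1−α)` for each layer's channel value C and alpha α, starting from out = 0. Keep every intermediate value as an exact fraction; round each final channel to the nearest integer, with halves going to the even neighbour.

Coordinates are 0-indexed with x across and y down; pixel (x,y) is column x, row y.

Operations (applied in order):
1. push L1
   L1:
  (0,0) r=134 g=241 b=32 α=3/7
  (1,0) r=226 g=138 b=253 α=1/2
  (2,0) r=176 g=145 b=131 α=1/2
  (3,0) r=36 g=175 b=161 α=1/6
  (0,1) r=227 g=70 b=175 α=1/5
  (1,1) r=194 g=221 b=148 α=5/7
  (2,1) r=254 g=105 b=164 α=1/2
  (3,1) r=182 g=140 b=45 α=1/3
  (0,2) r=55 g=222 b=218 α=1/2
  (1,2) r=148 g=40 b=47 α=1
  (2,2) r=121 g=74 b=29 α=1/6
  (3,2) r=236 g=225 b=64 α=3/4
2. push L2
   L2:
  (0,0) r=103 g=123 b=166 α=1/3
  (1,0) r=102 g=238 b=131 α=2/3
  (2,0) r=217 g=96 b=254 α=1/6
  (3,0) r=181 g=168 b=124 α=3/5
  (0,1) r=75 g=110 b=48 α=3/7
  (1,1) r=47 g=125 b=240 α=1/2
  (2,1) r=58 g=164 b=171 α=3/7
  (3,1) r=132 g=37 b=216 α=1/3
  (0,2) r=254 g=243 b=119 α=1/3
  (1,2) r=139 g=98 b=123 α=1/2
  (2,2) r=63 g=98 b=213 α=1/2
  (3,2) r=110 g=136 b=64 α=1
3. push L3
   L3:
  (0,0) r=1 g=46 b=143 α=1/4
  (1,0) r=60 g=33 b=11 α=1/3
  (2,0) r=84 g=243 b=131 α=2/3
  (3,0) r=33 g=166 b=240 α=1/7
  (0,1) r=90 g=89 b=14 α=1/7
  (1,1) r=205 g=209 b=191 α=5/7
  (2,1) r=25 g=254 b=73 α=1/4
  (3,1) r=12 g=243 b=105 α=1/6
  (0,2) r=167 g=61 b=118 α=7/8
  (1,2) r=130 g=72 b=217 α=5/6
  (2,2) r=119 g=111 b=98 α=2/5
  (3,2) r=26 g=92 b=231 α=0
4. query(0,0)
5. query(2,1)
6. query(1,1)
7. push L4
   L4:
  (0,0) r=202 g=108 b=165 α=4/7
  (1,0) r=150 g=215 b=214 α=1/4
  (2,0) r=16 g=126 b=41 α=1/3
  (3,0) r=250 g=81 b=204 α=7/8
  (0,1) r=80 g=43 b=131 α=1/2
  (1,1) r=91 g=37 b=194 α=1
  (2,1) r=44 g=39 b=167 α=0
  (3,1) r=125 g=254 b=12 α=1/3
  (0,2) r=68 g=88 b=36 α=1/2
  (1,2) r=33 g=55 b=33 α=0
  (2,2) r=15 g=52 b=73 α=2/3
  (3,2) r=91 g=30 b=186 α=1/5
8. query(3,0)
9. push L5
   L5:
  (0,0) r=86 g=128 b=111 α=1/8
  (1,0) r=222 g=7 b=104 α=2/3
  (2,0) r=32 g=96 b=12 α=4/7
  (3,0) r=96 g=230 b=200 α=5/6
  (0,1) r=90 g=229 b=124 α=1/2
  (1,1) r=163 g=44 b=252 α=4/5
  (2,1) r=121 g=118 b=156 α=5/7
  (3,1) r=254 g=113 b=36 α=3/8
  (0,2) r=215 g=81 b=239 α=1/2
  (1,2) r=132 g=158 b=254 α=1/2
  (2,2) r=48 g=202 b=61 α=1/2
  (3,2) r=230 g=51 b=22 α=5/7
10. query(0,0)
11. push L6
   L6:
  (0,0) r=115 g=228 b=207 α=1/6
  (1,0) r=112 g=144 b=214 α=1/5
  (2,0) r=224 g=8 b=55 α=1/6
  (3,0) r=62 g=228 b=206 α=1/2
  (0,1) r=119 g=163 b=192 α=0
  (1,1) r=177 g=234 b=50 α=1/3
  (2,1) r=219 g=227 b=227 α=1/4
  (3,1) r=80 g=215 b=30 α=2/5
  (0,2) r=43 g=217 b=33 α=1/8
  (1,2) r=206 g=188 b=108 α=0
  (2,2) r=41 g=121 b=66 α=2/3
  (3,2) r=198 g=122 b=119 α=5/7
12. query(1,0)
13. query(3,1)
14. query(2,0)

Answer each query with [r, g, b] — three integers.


at x=0,y=0 over L1,L2,L3:
after L1 α=3/7: [402/7, 723/7, 96/7]
after L2 α=1/3: [1525/21, 769/7, 1354/21]
after L3 α=1/4: [383/7, 2629/28, 2355/28]
→ [55, 94, 84]

at x=2,y=1 over L1,L2,L3:
L1 α=1/2: [127, 105/2, 82]
L2 α=3/7: [682/7, 702/7, 841/7]
L3 α=1/4: [2221/28, 971/7, 1517/14]
rounded: [79, 139, 108]

query (1,1) [L1,L2,L3] — begin 0,0,0
after L1 α=5/7: [970/7, 1105/7, 740/7]
after L2 α=1/2: [1299/14, 990/7, 1210/7]
after L3 α=5/7: [8474/49, 9295/49, 9105/49]
rounded: [173, 190, 186]

(3,0) stack=L1,L2,L3,L4; from [0,0,0]:
L1 α=1/6: [6, 175/6, 161/6]
L2 α=3/5: [111, 1687/15, 1277/15]
L3 α=1/7: [699/7, 4204/35, 3754/35]
L4 α=7/8: [12949/56, 24049/280, 26867/140]
→ [231, 86, 192]

(0,0) stack=L1,L2,L3,L4,L5; from [0,0,0]:
L1 α=3/7: [402/7, 723/7, 96/7]
L2 α=1/3: [1525/21, 769/7, 1354/21]
L3 α=1/4: [383/7, 2629/28, 2355/28]
L4 α=4/7: [6805/49, 19983/196, 25545/196]
L5 α=1/8: [7407/56, 23567/224, 28653/224]
→ [132, 105, 128]

query (1,0) [L1,L2,L3,L4,L5,L6] — begin 0,0,0
+L1 (α=1/2) → [113, 69, 253/2]
+L2 (α=2/3) → [317/3, 545/3, 259/2]
+L3 (α=1/3) → [814/9, 1189/9, 90]
+L4 (α=1/4) → [316/3, 917/6, 121]
+L5 (α=2/3) → [1648/9, 1001/18, 329/3]
+L6 (α=1/5) → [1520/9, 3298/45, 1958/15]
rounded: [169, 73, 131]

(3,1) stack=L1,L2,L3,L4,L5,L6; from [0,0,0]:
+L1 (α=1/3) → [182/3, 140/3, 15]
+L2 (α=1/3) → [760/9, 391/9, 82]
+L3 (α=1/6) → [1954/27, 2071/27, 515/6]
+L4 (α=1/3) → [7283/81, 11000/81, 551/9]
+L5 (α=3/8) → [98137/648, 82459/648, 3727/72]
+L6 (α=2/5) → [132697/1080, 175339/1080, 5167/120]
→ [123, 162, 43]

query (2,0) [L1,L2,L3,L4,L5,L6] — begin 0,0,0
+L1 (α=1/2) → [88, 145/2, 131/2]
+L2 (α=1/6) → [219/2, 917/12, 1163/12]
+L3 (α=2/3) → [185/2, 6749/36, 4307/36]
+L4 (α=1/3) → [67, 9017/54, 5045/54]
+L5 (α=4/7) → [47, 15929/126, 5909/126]
+L6 (α=1/6) → [153/2, 80653/756, 36475/756]
rounded: [76, 107, 48]


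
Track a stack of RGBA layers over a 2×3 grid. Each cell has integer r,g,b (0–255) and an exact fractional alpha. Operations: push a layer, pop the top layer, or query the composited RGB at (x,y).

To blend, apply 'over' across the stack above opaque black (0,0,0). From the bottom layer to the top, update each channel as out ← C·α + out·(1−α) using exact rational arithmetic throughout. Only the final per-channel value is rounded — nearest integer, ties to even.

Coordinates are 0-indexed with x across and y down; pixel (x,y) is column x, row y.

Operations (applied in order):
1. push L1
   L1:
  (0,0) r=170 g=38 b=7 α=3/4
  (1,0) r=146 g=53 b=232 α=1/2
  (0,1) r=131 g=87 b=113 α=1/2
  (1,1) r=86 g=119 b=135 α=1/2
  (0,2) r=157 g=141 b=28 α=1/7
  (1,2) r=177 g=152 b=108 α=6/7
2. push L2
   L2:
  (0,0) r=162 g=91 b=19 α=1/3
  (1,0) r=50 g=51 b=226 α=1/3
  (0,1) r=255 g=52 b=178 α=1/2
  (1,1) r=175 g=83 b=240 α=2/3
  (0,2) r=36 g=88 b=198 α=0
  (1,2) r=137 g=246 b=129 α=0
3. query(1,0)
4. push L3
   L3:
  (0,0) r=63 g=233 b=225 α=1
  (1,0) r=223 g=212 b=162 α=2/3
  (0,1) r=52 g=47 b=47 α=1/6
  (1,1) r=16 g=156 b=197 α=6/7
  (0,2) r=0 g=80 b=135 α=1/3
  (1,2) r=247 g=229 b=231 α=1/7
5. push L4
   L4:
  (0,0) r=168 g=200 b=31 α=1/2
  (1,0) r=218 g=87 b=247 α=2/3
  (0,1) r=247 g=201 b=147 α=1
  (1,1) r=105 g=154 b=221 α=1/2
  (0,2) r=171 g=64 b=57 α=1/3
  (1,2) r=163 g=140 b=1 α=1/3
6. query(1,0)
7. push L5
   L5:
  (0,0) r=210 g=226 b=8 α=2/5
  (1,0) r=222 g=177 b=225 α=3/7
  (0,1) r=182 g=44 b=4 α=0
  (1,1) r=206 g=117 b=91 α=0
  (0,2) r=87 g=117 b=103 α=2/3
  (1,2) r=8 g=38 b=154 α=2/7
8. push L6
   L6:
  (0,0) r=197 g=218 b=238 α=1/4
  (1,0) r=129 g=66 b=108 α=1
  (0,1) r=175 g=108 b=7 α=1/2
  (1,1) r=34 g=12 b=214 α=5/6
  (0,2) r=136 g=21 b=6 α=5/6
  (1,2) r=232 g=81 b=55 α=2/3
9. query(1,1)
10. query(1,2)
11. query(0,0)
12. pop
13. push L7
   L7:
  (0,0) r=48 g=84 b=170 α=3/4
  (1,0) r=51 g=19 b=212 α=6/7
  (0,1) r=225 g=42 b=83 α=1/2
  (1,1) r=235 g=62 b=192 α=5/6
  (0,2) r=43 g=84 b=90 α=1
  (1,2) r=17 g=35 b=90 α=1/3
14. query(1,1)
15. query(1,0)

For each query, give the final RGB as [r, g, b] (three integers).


query (1,0) [L1,L2] — begin 0,0,0
+L1 (α=1/2) → [73, 53/2, 116]
+L2 (α=1/3) → [196/3, 104/3, 458/3]
= [65, 35, 153]

query (1,0) [L1,L2,L3,L4] — begin 0,0,0
after L1 α=1/2: [73, 53/2, 116]
after L2 α=1/3: [196/3, 104/3, 458/3]
after L3 α=2/3: [1534/9, 1376/9, 1430/9]
after L4 α=2/3: [5458/27, 2942/27, 5876/27]
= [202, 109, 218]

(1,1) stack=L1,L2,L3,L4,L5,L6; from [0,0,0]:
L1 α=1/2: [43, 119/2, 135/2]
L2 α=2/3: [131, 451/6, 365/2]
L3 α=6/7: [227/7, 6067/42, 2729/14]
L4 α=1/2: [481/7, 12535/84, 5823/28]
L5 α=0: [481/7, 12535/84, 5823/28]
L6 α=5/6: [557/14, 17575/504, 35783/168]
→ [40, 35, 213]

(1,2) stack=L1,L2,L3,L4,L5,L6; from [0,0,0]:
L1 α=6/7: [1062/7, 912/7, 648/7]
L2 α=0: [1062/7, 912/7, 648/7]
L3 α=1/7: [8101/49, 7075/49, 5505/49]
L4 α=1/3: [8063/49, 21010/147, 11059/147]
L5 α=2/7: [41099/343, 116222/1029, 100571/1029]
L6 α=2/3: [200251/1029, 282920/3087, 213761/3087]
→ [195, 92, 69]

query (0,0) [L1,L2,L3,L4,L5,L6] — begin 0,0,0
L1 α=3/4: [255/2, 57/2, 21/4]
L2 α=1/3: [139, 148/3, 59/6]
L3 α=1: [63, 233, 225]
L4 α=1/2: [231/2, 433/2, 128]
L5 α=2/5: [1533/10, 2203/10, 80]
L6 α=1/4: [6569/40, 8789/40, 239/2]
→ [164, 220, 120]

at x=1,y=1 over L1,L2,L3,L4,L5,L7:
after L1 α=1/2: [43, 119/2, 135/2]
after L2 α=2/3: [131, 451/6, 365/2]
after L3 α=6/7: [227/7, 6067/42, 2729/14]
after L4 α=1/2: [481/7, 12535/84, 5823/28]
after L5 α=0: [481/7, 12535/84, 5823/28]
after L7 α=5/6: [1451/7, 38575/504, 10901/56]
rounded: [207, 77, 195]

query (1,0) [L1,L2,L3,L4,L5,L7] — begin 0,0,0
after L1 α=1/2: [73, 53/2, 116]
after L2 α=1/3: [196/3, 104/3, 458/3]
after L3 α=2/3: [1534/9, 1376/9, 1430/9]
after L4 α=2/3: [5458/27, 2942/27, 5876/27]
after L5 α=3/7: [39814/189, 26105/189, 41729/189]
after L7 α=6/7: [97648/1323, 47651/1323, 282137/1323]
= [74, 36, 213]


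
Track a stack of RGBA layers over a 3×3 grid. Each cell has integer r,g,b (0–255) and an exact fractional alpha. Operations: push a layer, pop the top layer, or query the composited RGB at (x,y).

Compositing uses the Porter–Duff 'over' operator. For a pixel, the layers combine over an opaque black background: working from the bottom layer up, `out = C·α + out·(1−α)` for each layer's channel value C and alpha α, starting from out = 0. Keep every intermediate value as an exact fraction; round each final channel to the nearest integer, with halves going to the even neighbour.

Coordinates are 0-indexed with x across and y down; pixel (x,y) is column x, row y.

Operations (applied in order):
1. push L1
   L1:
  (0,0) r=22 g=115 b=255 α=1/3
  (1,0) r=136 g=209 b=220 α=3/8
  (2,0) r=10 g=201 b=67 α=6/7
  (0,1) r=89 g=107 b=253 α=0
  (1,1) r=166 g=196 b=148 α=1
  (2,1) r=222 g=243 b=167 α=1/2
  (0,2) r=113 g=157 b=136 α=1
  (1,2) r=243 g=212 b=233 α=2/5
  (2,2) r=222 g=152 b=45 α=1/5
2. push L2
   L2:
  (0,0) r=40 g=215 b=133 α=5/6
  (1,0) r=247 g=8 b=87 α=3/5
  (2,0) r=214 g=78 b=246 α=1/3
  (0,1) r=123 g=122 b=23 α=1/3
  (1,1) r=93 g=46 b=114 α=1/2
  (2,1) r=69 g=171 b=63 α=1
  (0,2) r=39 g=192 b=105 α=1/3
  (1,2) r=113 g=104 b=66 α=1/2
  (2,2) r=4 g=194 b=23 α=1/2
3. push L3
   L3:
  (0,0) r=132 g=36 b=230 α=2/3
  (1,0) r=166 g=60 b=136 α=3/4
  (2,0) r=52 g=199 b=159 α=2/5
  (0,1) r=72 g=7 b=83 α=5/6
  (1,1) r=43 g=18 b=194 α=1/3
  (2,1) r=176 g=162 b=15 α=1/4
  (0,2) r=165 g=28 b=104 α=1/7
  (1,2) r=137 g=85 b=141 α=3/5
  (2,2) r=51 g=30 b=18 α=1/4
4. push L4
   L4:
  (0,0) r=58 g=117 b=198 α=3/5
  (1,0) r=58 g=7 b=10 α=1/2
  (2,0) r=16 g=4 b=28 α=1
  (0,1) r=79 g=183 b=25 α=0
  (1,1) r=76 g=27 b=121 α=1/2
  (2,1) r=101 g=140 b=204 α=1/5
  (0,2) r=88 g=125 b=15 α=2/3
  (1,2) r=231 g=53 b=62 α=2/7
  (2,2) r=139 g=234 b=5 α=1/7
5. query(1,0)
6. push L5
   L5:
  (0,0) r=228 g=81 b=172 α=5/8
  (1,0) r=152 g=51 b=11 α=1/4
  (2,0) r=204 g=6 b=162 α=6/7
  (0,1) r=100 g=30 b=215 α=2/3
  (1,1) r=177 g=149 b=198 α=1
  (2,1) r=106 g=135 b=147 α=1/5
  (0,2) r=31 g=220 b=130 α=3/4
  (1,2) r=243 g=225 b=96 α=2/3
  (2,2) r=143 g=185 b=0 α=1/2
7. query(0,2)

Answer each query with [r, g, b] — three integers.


(1,0) stack=L1,L2,L3,L4; from [0,0,0]:
+L1 (α=3/8) → [51, 627/8, 165/2]
+L2 (α=3/5) → [843/5, 723/20, 426/5]
+L3 (α=3/4) → [3333/20, 4323/80, 1233/10]
+L4 (α=1/2) → [4493/40, 4883/160, 1333/20]
→ [112, 31, 67]

(0,2) stack=L1,L2,L3,L4,L5; from [0,0,0]:
L1 α=1: [113, 157, 136]
L2 α=1/3: [265/3, 506/3, 377/3]
L3 α=1/7: [695/7, 1040/7, 858/7]
L4 α=2/3: [1927/21, 930/7, 356/7]
L5 α=3/4: [970/21, 2775/14, 1543/14]
rounded: [46, 198, 110]
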